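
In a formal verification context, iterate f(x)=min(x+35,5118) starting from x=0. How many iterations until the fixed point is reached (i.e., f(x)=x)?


Step 1: x=0, cap=5118, increment=35
Step 2: x grows by 35 each step until capped at 5118; fixed point is x=5118
Step 3: iterations = ceil(5118/35) = 147

147


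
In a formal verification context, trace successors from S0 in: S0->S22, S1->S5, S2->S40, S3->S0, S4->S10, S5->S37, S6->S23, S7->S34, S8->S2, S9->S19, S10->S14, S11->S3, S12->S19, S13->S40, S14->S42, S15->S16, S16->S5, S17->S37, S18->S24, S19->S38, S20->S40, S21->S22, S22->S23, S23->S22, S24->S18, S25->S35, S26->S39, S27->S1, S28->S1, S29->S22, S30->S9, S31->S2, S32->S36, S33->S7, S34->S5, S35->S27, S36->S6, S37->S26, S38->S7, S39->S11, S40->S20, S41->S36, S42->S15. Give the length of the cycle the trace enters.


Trace from S0 until a state repeats:
  S0 -> S22 -> S23 -> S22
S22 first seen at step 1, revisited at step 3.
Cycle length = 3 - 1 = 2

2


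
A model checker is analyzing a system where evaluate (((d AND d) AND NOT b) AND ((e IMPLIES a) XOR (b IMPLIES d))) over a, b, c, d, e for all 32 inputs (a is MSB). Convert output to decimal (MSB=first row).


Formula: (((d AND d) AND NOT b) AND ((e IMPLIES a) XOR (b IMPLIES d))) over a, b, c, d, e (32 rows)
Evaluate each row (bits = a,b,c,d,e, MSB first):
  row 0 [00000]: (((0 AND 0) AND NOT 0) AND ((0 IMPLIES 0) XOR (0 IMPLIES 0))) -> 0
  row 1 [00001]: (((0 AND 0) AND NOT 0) AND ((1 IMPLIES 0) XOR (0 IMPLIES 0))) -> 0
  row 2 [00010]: (((1 AND 1) AND NOT 0) AND ((0 IMPLIES 0) XOR (0 IMPLIES 1))) -> 0
  row 3 [00011]: (((1 AND 1) AND NOT 0) AND ((1 IMPLIES 0) XOR (0 IMPLIES 1))) -> 1
  row 4 [00100]: (((0 AND 0) AND NOT 0) AND ((0 IMPLIES 0) XOR (0 IMPLIES 0))) -> 0
  row 5 [00101]: (((0 AND 0) AND NOT 0) AND ((1 IMPLIES 0) XOR (0 IMPLIES 0))) -> 0
  row 6 [00110]: (((1 AND 1) AND NOT 0) AND ((0 IMPLIES 0) XOR (0 IMPLIES 1))) -> 0
  row 7 [00111]: (((1 AND 1) AND NOT 0) AND ((1 IMPLIES 0) XOR (0 IMPLIES 1))) -> 1
  row 8 [01000]: (((0 AND 0) AND NOT 1) AND ((0 IMPLIES 0) XOR (1 IMPLIES 0))) -> 0
  row 9 [01001]: (((0 AND 0) AND NOT 1) AND ((1 IMPLIES 0) XOR (1 IMPLIES 0))) -> 0
  row 10 [01010]: (((1 AND 1) AND NOT 1) AND ((0 IMPLIES 0) XOR (1 IMPLIES 1))) -> 0
  row 11 [01011]: (((1 AND 1) AND NOT 1) AND ((1 IMPLIES 0) XOR (1 IMPLIES 1))) -> 0
  row 12 [01100]: (((0 AND 0) AND NOT 1) AND ((0 IMPLIES 0) XOR (1 IMPLIES 0))) -> 0
  row 13 [01101]: (((0 AND 0) AND NOT 1) AND ((1 IMPLIES 0) XOR (1 IMPLIES 0))) -> 0
  row 14 [01110]: (((1 AND 1) AND NOT 1) AND ((0 IMPLIES 0) XOR (1 IMPLIES 1))) -> 0
  row 15 [01111]: (((1 AND 1) AND NOT 1) AND ((1 IMPLIES 0) XOR (1 IMPLIES 1))) -> 0
  row 16 [10000]: (((0 AND 0) AND NOT 0) AND ((0 IMPLIES 1) XOR (0 IMPLIES 0))) -> 0
  row 17 [10001]: (((0 AND 0) AND NOT 0) AND ((1 IMPLIES 1) XOR (0 IMPLIES 0))) -> 0
  row 18 [10010]: (((1 AND 1) AND NOT 0) AND ((0 IMPLIES 1) XOR (0 IMPLIES 1))) -> 0
  row 19 [10011]: (((1 AND 1) AND NOT 0) AND ((1 IMPLIES 1) XOR (0 IMPLIES 1))) -> 0
  row 20 [10100]: (((0 AND 0) AND NOT 0) AND ((0 IMPLIES 1) XOR (0 IMPLIES 0))) -> 0
  row 21 [10101]: (((0 AND 0) AND NOT 0) AND ((1 IMPLIES 1) XOR (0 IMPLIES 0))) -> 0
  row 22 [10110]: (((1 AND 1) AND NOT 0) AND ((0 IMPLIES 1) XOR (0 IMPLIES 1))) -> 0
  row 23 [10111]: (((1 AND 1) AND NOT 0) AND ((1 IMPLIES 1) XOR (0 IMPLIES 1))) -> 0
  row 24 [11000]: (((0 AND 0) AND NOT 1) AND ((0 IMPLIES 1) XOR (1 IMPLIES 0))) -> 0
  row 25 [11001]: (((0 AND 0) AND NOT 1) AND ((1 IMPLIES 1) XOR (1 IMPLIES 0))) -> 0
  row 26 [11010]: (((1 AND 1) AND NOT 1) AND ((0 IMPLIES 1) XOR (1 IMPLIES 1))) -> 0
  row 27 [11011]: (((1 AND 1) AND NOT 1) AND ((1 IMPLIES 1) XOR (1 IMPLIES 1))) -> 0
  row 28 [11100]: (((0 AND 0) AND NOT 1) AND ((0 IMPLIES 1) XOR (1 IMPLIES 0))) -> 0
  row 29 [11101]: (((0 AND 0) AND NOT 1) AND ((1 IMPLIES 1) XOR (1 IMPLIES 0))) -> 0
  row 30 [11110]: (((1 AND 1) AND NOT 1) AND ((0 IMPLIES 1) XOR (1 IMPLIES 1))) -> 0
  row 31 [11111]: (((1 AND 1) AND NOT 1) AND ((1 IMPLIES 1) XOR (1 IMPLIES 1))) -> 0
Full result column, 4 rows per line (a,b,c fixed per line; d,e runs 00..11 left to right):
  rows 0-3 [a,b,c=000]: 0001  = hex 1
  rows 4-7 [a,b,c=001]: 0001  = hex 1
  rows 8-11 [a,b,c=010]: 0000  = hex 0
  rows 12-15 [a,b,c=011]: 0000  = hex 0
  rows 16-19 [a,b,c=100]: 0000  = hex 0
  rows 20-23 [a,b,c=101]: 0000  = hex 0
  rows 24-27 [a,b,c=110]: 0000  = hex 0
  rows 28-31 [a,b,c=111]: 0000  = hex 0
Output column (row 0 .. row 31) = 00010001000000000000000000000000
Output column grouped in 4s = 0001 0001 0000 0000 0000 0000 0000 0000 = 0x11000000
Convert to decimal digit by digit (value = value*16 + digit):
  1 -> 1
  1*16 + 1 = 17
  17*16 + 0 = 272
  272*16 + 0 = 4352
  4352*16 + 0 = 69632
  69632*16 + 0 = 1114112
  1114112*16 + 0 = 17825792
  17825792*16 + 0 = 285212672
Decimal = 285212672

285212672


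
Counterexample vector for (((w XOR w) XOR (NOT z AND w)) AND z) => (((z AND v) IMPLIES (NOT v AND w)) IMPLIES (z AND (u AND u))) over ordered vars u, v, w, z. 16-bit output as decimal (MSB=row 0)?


F1 = (((w XOR w) XOR (NOT z AND w)) AND z)
F2 = (((z AND v) IMPLIES (NOT v AND w)) IMPLIES (z AND (u AND u)))
Counterexample to F1=>F2 is where F1=1 and F2=0.
Evaluate each row (bits = u,v,w,z, MSB first):
  row 0 [0000]: F1=0 F2=0 -> F1&~F2 -> 0
  row 1 [0001]: F1=0 F2=0 -> F1&~F2 -> 0
  row 2 [0010]: F1=0 F2=0 -> F1&~F2 -> 0
  row 3 [0011]: F1=0 F2=0 -> F1&~F2 -> 0
  row 4 [0100]: F1=0 F2=0 -> F1&~F2 -> 0
  row 5 [0101]: F1=0 F2=1 -> F1&~F2 -> 0
  row 6 [0110]: F1=0 F2=0 -> F1&~F2 -> 0
  row 7 [0111]: F1=0 F2=1 -> F1&~F2 -> 0
  row 8 [1000]: F1=0 F2=0 -> F1&~F2 -> 0
  row 9 [1001]: F1=0 F2=1 -> F1&~F2 -> 0
  row 10 [1010]: F1=0 F2=0 -> F1&~F2 -> 0
  row 11 [1011]: F1=0 F2=1 -> F1&~F2 -> 0
  row 12 [1100]: F1=0 F2=0 -> F1&~F2 -> 0
  row 13 [1101]: F1=0 F2=1 -> F1&~F2 -> 0
  row 14 [1110]: F1=0 F2=0 -> F1&~F2 -> 0
  row 15 [1111]: F1=0 F2=1 -> F1&~F2 -> 0
Full result column, 4 rows per line (u,v fixed per line; w,z runs 00..11 left to right):
  rows 0-3 [u,v=00]: 0000  = hex 0
  rows 4-7 [u,v=01]: 0000  = hex 0
  rows 8-11 [u,v=10]: 0000  = hex 0
  rows 12-15 [u,v=11]: 0000  = hex 0
Counterexample vector (row 0 .. row 15) = 0000000000000000
Output column grouped in 4s = 0000 0000 0000 0000 = 0x0000
Convert to decimal digit by digit (value = value*16 + digit):
  0 -> 0
  0*16 + 0 = 0
  0*16 + 0 = 0
  0*16 + 0 = 0
Decimal = 0

0


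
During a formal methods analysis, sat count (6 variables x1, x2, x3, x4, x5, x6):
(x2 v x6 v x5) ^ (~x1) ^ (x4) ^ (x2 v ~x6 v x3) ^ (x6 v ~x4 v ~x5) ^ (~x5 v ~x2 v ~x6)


CNF with 6 clauses over 6 vars (64 assignments).
An assignment satisfies CNF iff every clause has >=1 true literal.
Check each row (bits = x1,x2,x3,x4,x5,x6; clause T/F shown):
  row 0 [000000]: clauses=FTFTTT -> 0
  row 1 [000001]: clauses=TTFFTT -> 0
  row 2 [000010]: clauses=TTFTTT -> 0
  row 3 [000011]: clauses=TTFFTT -> 0
  row 4 [000100]: clauses=FTTTTT -> 0
  (every remaining row is evaluated the same way; all 64 results are listed next)
Full result column, 8 rows per line (x1,x2,x3 fixed per line; x4,x5,x6 runs 000..111 left to right):
  rows 0-7 [x1,x2,x3=000]: 00000000  (ones: 0)
  rows 8-15 [x1,x2,x3=001]: 00000101  (ones: 2)
  rows 16-23 [x1,x2,x3=010]: 00001100  (ones: 2)
  rows 24-31 [x1,x2,x3=011]: 00001100  (ones: 2)
  rows 32-39 [x1,x2,x3=100]: 00000000  (ones: 0)
  rows 40-47 [x1,x2,x3=101]: 00000000  (ones: 0)
  rows 48-55 [x1,x2,x3=110]: 00000000  (ones: 0)
  rows 56-63 [x1,x2,x3=111]: 00000000  (ones: 0)
Satisfying assignments = 0+2+2+2+0+0+0+0 = 6

6


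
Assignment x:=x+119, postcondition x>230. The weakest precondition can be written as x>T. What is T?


Formula: wp(x:=E, P) = P[E/x] (substitute E for x in postcondition)
Step 1: Postcondition: x>230
Step 2: Substitute x+119 for x: x+119>230
Step 3: Solve for x: x > 230-119 = 111

111


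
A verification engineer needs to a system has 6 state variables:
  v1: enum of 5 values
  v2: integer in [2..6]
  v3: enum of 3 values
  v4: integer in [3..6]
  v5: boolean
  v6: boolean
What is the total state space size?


State space = product of domain sizes of all variables.
Domain sizes:
  v1 (enum of 5 values): 5
  v2 (integer in [2..6]): 5
  v3 (enum of 3 values): 3
  v4 (integer in [3..6]): 4
  v5 (boolean): 2
  v6 (boolean): 2
Product = 5 * 5 * 3 * 4 * 2 * 2 = 1200

1200


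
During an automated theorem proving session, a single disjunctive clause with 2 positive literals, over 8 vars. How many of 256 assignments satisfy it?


Step 1: Total=2^8=256
Step 2: Unsat when all 2 false: 2^6=64
Step 3: Sat=256-64=192

192


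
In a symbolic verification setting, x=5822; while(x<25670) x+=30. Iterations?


Step 1: x goes from 5822 toward 25670 by 30; the body runs while x<25670, so iterations = ceil((bound-start)/step)
Step 2: Distance=19848
Step 3: ceil(19848/30)=662

662


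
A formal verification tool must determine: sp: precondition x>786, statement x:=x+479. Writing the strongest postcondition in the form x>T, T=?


Formula: sp(P, x:=E) = exists old_x. (x = E[old_x/x]) AND P[old_x/x] (old_x is the value of x before the assignment; eliminate old_x by solving x = E[old_x/x] for old_x)
Step 1: Precondition P: x>786, i.e. old_x > 786
Step 2: Assignment gives x = old_x + 479, so old_x = x - 479
Step 3: Substitute into P: x - 479 > 786
Step 4: Simplify: x > 786+479 = 1265

1265


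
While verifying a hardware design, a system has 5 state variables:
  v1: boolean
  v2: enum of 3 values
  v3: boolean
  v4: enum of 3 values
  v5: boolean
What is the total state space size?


State space = product of domain sizes of all variables.
Domain sizes:
  v1 (boolean): 2
  v2 (enum of 3 values): 3
  v3 (boolean): 2
  v4 (enum of 3 values): 3
  v5 (boolean): 2
Product = 2 * 3 * 2 * 3 * 2 = 72

72


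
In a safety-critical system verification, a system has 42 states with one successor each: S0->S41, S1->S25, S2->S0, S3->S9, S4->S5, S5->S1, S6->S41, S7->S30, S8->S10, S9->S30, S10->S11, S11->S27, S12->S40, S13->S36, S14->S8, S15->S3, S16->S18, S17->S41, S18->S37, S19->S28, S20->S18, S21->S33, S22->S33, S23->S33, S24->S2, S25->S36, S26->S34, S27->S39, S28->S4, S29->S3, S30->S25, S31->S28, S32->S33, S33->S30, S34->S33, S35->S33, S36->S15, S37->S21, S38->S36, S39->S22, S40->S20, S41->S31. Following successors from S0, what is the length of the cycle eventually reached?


Trace from S0 until a state repeats:
  S0 -> S41 -> S31 -> S28 -> S4 -> S5 -> S1 -> S25 -> S36 -> S15 -> S3 -> S9 -> S30 -> S25
S25 first seen at step 7, revisited at step 13.
Cycle length = 13 - 7 = 6

6


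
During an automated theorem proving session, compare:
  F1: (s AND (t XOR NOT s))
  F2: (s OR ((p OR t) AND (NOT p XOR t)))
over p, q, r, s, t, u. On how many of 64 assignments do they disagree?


F1 = (s AND (t XOR NOT s))
F2 = (s OR ((p OR t) AND (NOT p XOR t)))
Evaluate both on each of 64 rows (bits = p,q,r,s,t,u):
  row 0 [000000]: F1=0 F2=0 -> 0
  row 1 [000001]: F1=0 F2=0 -> 0
  row 2 [000010]: F1=0 F2=0 -> 0
  row 3 [000011]: F1=0 F2=0 -> 0
  row 4 [000100]: F1=0 F2=1 (differ) -> 1
  (every remaining row is evaluated the same way; all 64 results are listed next)
Full result column, 8 rows per line (p,q,r fixed per line; s,t,u runs 000..111 left to right):
  rows 0-7 [p,q,r=000]: 00001100  (ones: 2)
  rows 8-15 [p,q,r=001]: 00001100  (ones: 2)
  rows 16-23 [p,q,r=010]: 00001100  (ones: 2)
  rows 24-31 [p,q,r=011]: 00001100  (ones: 2)
  rows 32-39 [p,q,r=100]: 00111100  (ones: 4)
  rows 40-47 [p,q,r=101]: 00111100  (ones: 4)
  rows 48-55 [p,q,r=110]: 00111100  (ones: 4)
  rows 56-63 [p,q,r=111]: 00111100  (ones: 4)
Disagreements = 2+2+2+2+4+4+4+4 = 24

24


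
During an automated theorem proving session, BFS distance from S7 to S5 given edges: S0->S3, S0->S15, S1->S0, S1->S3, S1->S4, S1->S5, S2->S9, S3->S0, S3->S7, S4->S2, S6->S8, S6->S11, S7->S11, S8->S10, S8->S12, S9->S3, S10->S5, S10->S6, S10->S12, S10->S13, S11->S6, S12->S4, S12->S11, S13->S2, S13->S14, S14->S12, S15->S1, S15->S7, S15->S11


BFS layer-by-layer from S7:
  dist 0: {S7}
  dist 1: {S11}
  dist 2: {S6}
  dist 3: {S8}
  dist 4: {S10, S12}
  dist 5: {S4, S5, S13}
  -> S5 reached at distance 5
Shortest path length = 5

5


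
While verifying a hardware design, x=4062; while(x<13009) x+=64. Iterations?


Step 1: x goes from 4062 toward 13009 by 64; the body runs while x<13009, so iterations = ceil((bound-start)/step)
Step 2: Distance=8947
Step 3: ceil(8947/64)=140

140


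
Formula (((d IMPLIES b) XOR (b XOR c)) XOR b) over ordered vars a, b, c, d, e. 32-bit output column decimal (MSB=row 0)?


Formula: (((d IMPLIES b) XOR (b XOR c)) XOR b) over a, b, c, d, e (32 rows)
Evaluate each row (bits = a,b,c,d,e, MSB first):
  row 0 [00000]: (((0 IMPLIES 0) XOR (0 XOR 0)) XOR 0) -> 1
  row 1 [00001]: (((0 IMPLIES 0) XOR (0 XOR 0)) XOR 0) -> 1
  row 2 [00010]: (((1 IMPLIES 0) XOR (0 XOR 0)) XOR 0) -> 0
  row 3 [00011]: (((1 IMPLIES 0) XOR (0 XOR 0)) XOR 0) -> 0
  row 4 [00100]: (((0 IMPLIES 0) XOR (0 XOR 1)) XOR 0) -> 0
  row 5 [00101]: (((0 IMPLIES 0) XOR (0 XOR 1)) XOR 0) -> 0
  row 6 [00110]: (((1 IMPLIES 0) XOR (0 XOR 1)) XOR 0) -> 1
  row 7 [00111]: (((1 IMPLIES 0) XOR (0 XOR 1)) XOR 0) -> 1
  row 8 [01000]: (((0 IMPLIES 1) XOR (1 XOR 0)) XOR 1) -> 1
  row 9 [01001]: (((0 IMPLIES 1) XOR (1 XOR 0)) XOR 1) -> 1
  row 10 [01010]: (((1 IMPLIES 1) XOR (1 XOR 0)) XOR 1) -> 1
  row 11 [01011]: (((1 IMPLIES 1) XOR (1 XOR 0)) XOR 1) -> 1
  row 12 [01100]: (((0 IMPLIES 1) XOR (1 XOR 1)) XOR 1) -> 0
  row 13 [01101]: (((0 IMPLIES 1) XOR (1 XOR 1)) XOR 1) -> 0
  row 14 [01110]: (((1 IMPLIES 1) XOR (1 XOR 1)) XOR 1) -> 0
  row 15 [01111]: (((1 IMPLIES 1) XOR (1 XOR 1)) XOR 1) -> 0
  row 16 [10000]: (((0 IMPLIES 0) XOR (0 XOR 0)) XOR 0) -> 1
  row 17 [10001]: (((0 IMPLIES 0) XOR (0 XOR 0)) XOR 0) -> 1
  row 18 [10010]: (((1 IMPLIES 0) XOR (0 XOR 0)) XOR 0) -> 0
  row 19 [10011]: (((1 IMPLIES 0) XOR (0 XOR 0)) XOR 0) -> 0
  row 20 [10100]: (((0 IMPLIES 0) XOR (0 XOR 1)) XOR 0) -> 0
  row 21 [10101]: (((0 IMPLIES 0) XOR (0 XOR 1)) XOR 0) -> 0
  row 22 [10110]: (((1 IMPLIES 0) XOR (0 XOR 1)) XOR 0) -> 1
  row 23 [10111]: (((1 IMPLIES 0) XOR (0 XOR 1)) XOR 0) -> 1
  row 24 [11000]: (((0 IMPLIES 1) XOR (1 XOR 0)) XOR 1) -> 1
  row 25 [11001]: (((0 IMPLIES 1) XOR (1 XOR 0)) XOR 1) -> 1
  row 26 [11010]: (((1 IMPLIES 1) XOR (1 XOR 0)) XOR 1) -> 1
  row 27 [11011]: (((1 IMPLIES 1) XOR (1 XOR 0)) XOR 1) -> 1
  row 28 [11100]: (((0 IMPLIES 1) XOR (1 XOR 1)) XOR 1) -> 0
  row 29 [11101]: (((0 IMPLIES 1) XOR (1 XOR 1)) XOR 1) -> 0
  row 30 [11110]: (((1 IMPLIES 1) XOR (1 XOR 1)) XOR 1) -> 0
  row 31 [11111]: (((1 IMPLIES 1) XOR (1 XOR 1)) XOR 1) -> 0
Full result column, 4 rows per line (a,b,c fixed per line; d,e runs 00..11 left to right):
  rows 0-3 [a,b,c=000]: 1100  = hex C
  rows 4-7 [a,b,c=001]: 0011  = hex 3
  rows 8-11 [a,b,c=010]: 1111  = hex F
  rows 12-15 [a,b,c=011]: 0000  = hex 0
  rows 16-19 [a,b,c=100]: 1100  = hex C
  rows 20-23 [a,b,c=101]: 0011  = hex 3
  rows 24-27 [a,b,c=110]: 1111  = hex F
  rows 28-31 [a,b,c=111]: 0000  = hex 0
Output column (row 0 .. row 31) = 11000011111100001100001111110000
Output column grouped in 4s = 1100 0011 1111 0000 1100 0011 1111 0000 = 0xC3F0C3F0
Convert to decimal digit by digit (value = value*16 + digit):
  C -> 12
  12*16 + 3 = 195
  195*16 + 15 (F) = 3135
  3135*16 + 0 = 50160
  50160*16 + 12 (C) = 802572
  802572*16 + 3 = 12841155
  12841155*16 + 15 (F) = 205458495
  205458495*16 + 0 = 3287335920
Decimal = 3287335920

3287335920


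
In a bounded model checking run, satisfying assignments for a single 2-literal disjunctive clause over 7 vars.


Step 1: Total=2^7=128
Step 2: Unsat when all 2 false: 2^5=32
Step 3: Sat=128-32=96

96


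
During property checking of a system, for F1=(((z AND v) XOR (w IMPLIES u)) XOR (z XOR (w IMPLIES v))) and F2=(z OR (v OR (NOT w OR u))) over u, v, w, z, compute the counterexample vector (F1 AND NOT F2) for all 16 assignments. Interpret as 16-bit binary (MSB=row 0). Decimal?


F1 = (((z AND v) XOR (w IMPLIES u)) XOR (z XOR (w IMPLIES v)))
F2 = (z OR (v OR (NOT w OR u)))
Counterexample to F1=>F2 is where F1=1 and F2=0.
Evaluate each row (bits = u,v,w,z, MSB first):
  row 0 [0000]: F1=0 F2=1 -> F1&~F2 -> 0
  row 1 [0001]: F1=1 F2=1 -> F1&~F2 -> 0
  row 2 [0010]: F1=0 F2=0 -> F1&~F2 -> 0
  row 3 [0011]: F1=1 F2=1 -> F1&~F2 -> 0
  row 4 [0100]: F1=0 F2=1 -> F1&~F2 -> 0
  row 5 [0101]: F1=0 F2=1 -> F1&~F2 -> 0
  row 6 [0110]: F1=1 F2=1 -> F1&~F2 -> 0
  row 7 [0111]: F1=1 F2=1 -> F1&~F2 -> 0
  row 8 [1000]: F1=0 F2=1 -> F1&~F2 -> 0
  row 9 [1001]: F1=1 F2=1 -> F1&~F2 -> 0
  row 10 [1010]: F1=1 F2=1 -> F1&~F2 -> 0
  row 11 [1011]: F1=0 F2=1 -> F1&~F2 -> 0
  row 12 [1100]: F1=0 F2=1 -> F1&~F2 -> 0
  row 13 [1101]: F1=0 F2=1 -> F1&~F2 -> 0
  row 14 [1110]: F1=0 F2=1 -> F1&~F2 -> 0
  row 15 [1111]: F1=0 F2=1 -> F1&~F2 -> 0
Full result column, 4 rows per line (u,v fixed per line; w,z runs 00..11 left to right):
  rows 0-3 [u,v=00]: 0000  = hex 0
  rows 4-7 [u,v=01]: 0000  = hex 0
  rows 8-11 [u,v=10]: 0000  = hex 0
  rows 12-15 [u,v=11]: 0000  = hex 0
Counterexample vector (row 0 .. row 15) = 0000000000000000
Output column grouped in 4s = 0000 0000 0000 0000 = 0x0000
Convert to decimal digit by digit (value = value*16 + digit):
  0 -> 0
  0*16 + 0 = 0
  0*16 + 0 = 0
  0*16 + 0 = 0
Decimal = 0

0


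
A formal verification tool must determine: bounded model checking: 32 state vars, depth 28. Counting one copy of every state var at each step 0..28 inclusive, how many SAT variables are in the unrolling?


BMC unrolls to depth k, creating one copy of each state var for steps 0..k.
Step count = 28 + 1 = 29 (steps 0 through 28)
Vars per step = 32
Total = 32 * 29 = 928

928


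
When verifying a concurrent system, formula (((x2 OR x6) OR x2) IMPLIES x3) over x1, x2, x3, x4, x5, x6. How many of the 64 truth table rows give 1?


Formula: (((x2 OR x6) OR x2) IMPLIES x3) over 6 vars (64 rows)
Evaluate each row (x1, x2, x3, x4, x5, x6 as bits, MSB first):
  row 0 [000000]: (((0 OR 0) OR 0) IMPLIES 0) -> 1
  row 1 [000001]: (((0 OR 1) OR 0) IMPLIES 0) -> 0
  row 2 [000010]: (((0 OR 0) OR 0) IMPLIES 0) -> 1
  row 3 [000011]: (((0 OR 1) OR 0) IMPLIES 0) -> 0
  row 4 [000100]: (((0 OR 0) OR 0) IMPLIES 0) -> 1
  (every remaining row is evaluated the same way; all 64 results are listed next)
Full result column, 8 rows per line (x1,x2,x3 fixed per line; x4,x5,x6 runs 000..111 left to right):
  rows 0-7 [x1,x2,x3=000]: 10101010  (ones: 4)
  rows 8-15 [x1,x2,x3=001]: 11111111  (ones: 8)
  rows 16-23 [x1,x2,x3=010]: 00000000  (ones: 0)
  rows 24-31 [x1,x2,x3=011]: 11111111  (ones: 8)
  rows 32-39 [x1,x2,x3=100]: 10101010  (ones: 4)
  rows 40-47 [x1,x2,x3=101]: 11111111  (ones: 8)
  rows 48-55 [x1,x2,x3=110]: 00000000  (ones: 0)
  rows 56-63 [x1,x2,x3=111]: 11111111  (ones: 8)
Count of 1-rows = 4+8+0+8+4+8+0+8 = 40

40


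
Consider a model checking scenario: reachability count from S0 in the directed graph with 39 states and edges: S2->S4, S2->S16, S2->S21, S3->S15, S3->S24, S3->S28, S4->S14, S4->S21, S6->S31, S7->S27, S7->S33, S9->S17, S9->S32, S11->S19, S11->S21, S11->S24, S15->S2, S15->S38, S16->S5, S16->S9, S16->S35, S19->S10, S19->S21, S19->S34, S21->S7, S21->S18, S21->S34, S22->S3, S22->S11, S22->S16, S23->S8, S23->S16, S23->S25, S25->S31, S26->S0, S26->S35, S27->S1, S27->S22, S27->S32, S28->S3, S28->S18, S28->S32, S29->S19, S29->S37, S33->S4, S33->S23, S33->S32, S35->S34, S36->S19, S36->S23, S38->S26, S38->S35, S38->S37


BFS from S0:
  layer 0: {S0}
Reachable set: {S0}
Count = 1

1


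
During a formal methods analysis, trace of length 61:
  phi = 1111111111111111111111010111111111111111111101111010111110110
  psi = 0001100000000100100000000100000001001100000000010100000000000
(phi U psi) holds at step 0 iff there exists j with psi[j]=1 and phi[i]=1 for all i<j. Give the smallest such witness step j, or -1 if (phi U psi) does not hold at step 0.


(phi U psi) at 0: need smallest j with psi[j]=1 and phi[i]=1 for all i in [0,j).
Scan from step 0:
  step 0: phi=1, psi=0 -> continue
  step 1: phi=1, psi=0 -> continue
  step 2: phi=1, psi=0 -> continue
  step 3: psi=1 and phi held for [0,3) -> witness found
Witness step = 3

3


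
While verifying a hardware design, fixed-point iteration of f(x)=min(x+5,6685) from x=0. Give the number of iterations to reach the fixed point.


Step 1: x=0, cap=6685, increment=5
Step 2: x grows by 5 each step until capped at 6685; fixed point is x=6685
Step 3: iterations = ceil(6685/5) = 1337

1337


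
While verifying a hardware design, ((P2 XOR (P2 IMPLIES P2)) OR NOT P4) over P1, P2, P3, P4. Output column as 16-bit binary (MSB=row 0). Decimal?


Formula: ((P2 XOR (P2 IMPLIES P2)) OR NOT P4) over P1, P2, P3, P4 (16 rows)
Evaluate each row (bits = P1,P2,P3,P4, MSB first):
  row 0 [0000]: ((0 XOR (0 IMPLIES 0)) OR NOT 0) -> 1
  row 1 [0001]: ((0 XOR (0 IMPLIES 0)) OR NOT 1) -> 1
  row 2 [0010]: ((0 XOR (0 IMPLIES 0)) OR NOT 0) -> 1
  row 3 [0011]: ((0 XOR (0 IMPLIES 0)) OR NOT 1) -> 1
  row 4 [0100]: ((1 XOR (1 IMPLIES 1)) OR NOT 0) -> 1
  row 5 [0101]: ((1 XOR (1 IMPLIES 1)) OR NOT 1) -> 0
  row 6 [0110]: ((1 XOR (1 IMPLIES 1)) OR NOT 0) -> 1
  row 7 [0111]: ((1 XOR (1 IMPLIES 1)) OR NOT 1) -> 0
  row 8 [1000]: ((0 XOR (0 IMPLIES 0)) OR NOT 0) -> 1
  row 9 [1001]: ((0 XOR (0 IMPLIES 0)) OR NOT 1) -> 1
  row 10 [1010]: ((0 XOR (0 IMPLIES 0)) OR NOT 0) -> 1
  row 11 [1011]: ((0 XOR (0 IMPLIES 0)) OR NOT 1) -> 1
  row 12 [1100]: ((1 XOR (1 IMPLIES 1)) OR NOT 0) -> 1
  row 13 [1101]: ((1 XOR (1 IMPLIES 1)) OR NOT 1) -> 0
  row 14 [1110]: ((1 XOR (1 IMPLIES 1)) OR NOT 0) -> 1
  row 15 [1111]: ((1 XOR (1 IMPLIES 1)) OR NOT 1) -> 0
Full result column, 4 rows per line (P1,P2 fixed per line; P3,P4 runs 00..11 left to right):
  rows 0-3 [P1,P2=00]: 1111  = hex F
  rows 4-7 [P1,P2=01]: 1010  = hex A
  rows 8-11 [P1,P2=10]: 1111  = hex F
  rows 12-15 [P1,P2=11]: 1010  = hex A
Output column (row 0 .. row 15) = 1111101011111010
Output column grouped in 4s = 1111 1010 1111 1010 = 0xFAFA
Convert to decimal digit by digit (value = value*16 + digit):
  F -> 15
  15*16 + 10 (A) = 250
  250*16 + 15 (F) = 4015
  4015*16 + 10 (A) = 64250
Decimal = 64250

64250


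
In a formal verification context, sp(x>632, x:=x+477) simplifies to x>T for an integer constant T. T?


Formula: sp(P, x:=E) = exists old_x. (x = E[old_x/x]) AND P[old_x/x] (old_x is the value of x before the assignment; eliminate old_x by solving x = E[old_x/x] for old_x)
Step 1: Precondition P: x>632, i.e. old_x > 632
Step 2: Assignment gives x = old_x + 477, so old_x = x - 477
Step 3: Substitute into P: x - 477 > 632
Step 4: Simplify: x > 632+477 = 1109

1109


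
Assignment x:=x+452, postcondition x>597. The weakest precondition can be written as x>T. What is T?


Formula: wp(x:=E, P) = P[E/x] (substitute E for x in postcondition)
Step 1: Postcondition: x>597
Step 2: Substitute x+452 for x: x+452>597
Step 3: Solve for x: x > 597-452 = 145

145


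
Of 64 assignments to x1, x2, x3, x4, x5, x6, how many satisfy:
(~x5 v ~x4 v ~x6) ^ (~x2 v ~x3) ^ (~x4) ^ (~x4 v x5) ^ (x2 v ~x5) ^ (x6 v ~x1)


CNF with 6 clauses over 6 vars (64 assignments).
An assignment satisfies CNF iff every clause has >=1 true literal.
Check each row (bits = x1,x2,x3,x4,x5,x6; clause T/F shown):
  row 0 [000000]: clauses=TTTTTT -> 1
  row 1 [000001]: clauses=TTTTTT -> 1
  row 2 [000010]: clauses=TTTTFT -> 0
  row 3 [000011]: clauses=TTTTFT -> 0
  row 4 [000100]: clauses=TTFFTT -> 0
  (every remaining row is evaluated the same way; all 64 results are listed next)
Full result column, 8 rows per line (x1,x2,x3 fixed per line; x4,x5,x6 runs 000..111 left to right):
  rows 0-7 [x1,x2,x3=000]: 11000000  (ones: 2)
  rows 8-15 [x1,x2,x3=001]: 11000000  (ones: 2)
  rows 16-23 [x1,x2,x3=010]: 11110000  (ones: 4)
  rows 24-31 [x1,x2,x3=011]: 00000000  (ones: 0)
  rows 32-39 [x1,x2,x3=100]: 01000000  (ones: 1)
  rows 40-47 [x1,x2,x3=101]: 01000000  (ones: 1)
  rows 48-55 [x1,x2,x3=110]: 01010000  (ones: 2)
  rows 56-63 [x1,x2,x3=111]: 00000000  (ones: 0)
Satisfying assignments = 2+2+4+0+1+1+2+0 = 12

12


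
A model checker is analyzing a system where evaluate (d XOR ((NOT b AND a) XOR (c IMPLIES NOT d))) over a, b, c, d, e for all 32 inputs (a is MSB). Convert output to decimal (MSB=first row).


Formula: (d XOR ((NOT b AND a) XOR (c IMPLIES NOT d))) over a, b, c, d, e (32 rows)
Evaluate each row (bits = a,b,c,d,e, MSB first):
  row 0 [00000]: (0 XOR ((NOT 0 AND 0) XOR (0 IMPLIES NOT 0))) -> 1
  row 1 [00001]: (0 XOR ((NOT 0 AND 0) XOR (0 IMPLIES NOT 0))) -> 1
  row 2 [00010]: (1 XOR ((NOT 0 AND 0) XOR (0 IMPLIES NOT 1))) -> 0
  row 3 [00011]: (1 XOR ((NOT 0 AND 0) XOR (0 IMPLIES NOT 1))) -> 0
  row 4 [00100]: (0 XOR ((NOT 0 AND 0) XOR (1 IMPLIES NOT 0))) -> 1
  row 5 [00101]: (0 XOR ((NOT 0 AND 0) XOR (1 IMPLIES NOT 0))) -> 1
  row 6 [00110]: (1 XOR ((NOT 0 AND 0) XOR (1 IMPLIES NOT 1))) -> 1
  row 7 [00111]: (1 XOR ((NOT 0 AND 0) XOR (1 IMPLIES NOT 1))) -> 1
  row 8 [01000]: (0 XOR ((NOT 1 AND 0) XOR (0 IMPLIES NOT 0))) -> 1
  row 9 [01001]: (0 XOR ((NOT 1 AND 0) XOR (0 IMPLIES NOT 0))) -> 1
  row 10 [01010]: (1 XOR ((NOT 1 AND 0) XOR (0 IMPLIES NOT 1))) -> 0
  row 11 [01011]: (1 XOR ((NOT 1 AND 0) XOR (0 IMPLIES NOT 1))) -> 0
  row 12 [01100]: (0 XOR ((NOT 1 AND 0) XOR (1 IMPLIES NOT 0))) -> 1
  row 13 [01101]: (0 XOR ((NOT 1 AND 0) XOR (1 IMPLIES NOT 0))) -> 1
  row 14 [01110]: (1 XOR ((NOT 1 AND 0) XOR (1 IMPLIES NOT 1))) -> 1
  row 15 [01111]: (1 XOR ((NOT 1 AND 0) XOR (1 IMPLIES NOT 1))) -> 1
  row 16 [10000]: (0 XOR ((NOT 0 AND 1) XOR (0 IMPLIES NOT 0))) -> 0
  row 17 [10001]: (0 XOR ((NOT 0 AND 1) XOR (0 IMPLIES NOT 0))) -> 0
  row 18 [10010]: (1 XOR ((NOT 0 AND 1) XOR (0 IMPLIES NOT 1))) -> 1
  row 19 [10011]: (1 XOR ((NOT 0 AND 1) XOR (0 IMPLIES NOT 1))) -> 1
  row 20 [10100]: (0 XOR ((NOT 0 AND 1) XOR (1 IMPLIES NOT 0))) -> 0
  row 21 [10101]: (0 XOR ((NOT 0 AND 1) XOR (1 IMPLIES NOT 0))) -> 0
  row 22 [10110]: (1 XOR ((NOT 0 AND 1) XOR (1 IMPLIES NOT 1))) -> 0
  row 23 [10111]: (1 XOR ((NOT 0 AND 1) XOR (1 IMPLIES NOT 1))) -> 0
  row 24 [11000]: (0 XOR ((NOT 1 AND 1) XOR (0 IMPLIES NOT 0))) -> 1
  row 25 [11001]: (0 XOR ((NOT 1 AND 1) XOR (0 IMPLIES NOT 0))) -> 1
  row 26 [11010]: (1 XOR ((NOT 1 AND 1) XOR (0 IMPLIES NOT 1))) -> 0
  row 27 [11011]: (1 XOR ((NOT 1 AND 1) XOR (0 IMPLIES NOT 1))) -> 0
  row 28 [11100]: (0 XOR ((NOT 1 AND 1) XOR (1 IMPLIES NOT 0))) -> 1
  row 29 [11101]: (0 XOR ((NOT 1 AND 1) XOR (1 IMPLIES NOT 0))) -> 1
  row 30 [11110]: (1 XOR ((NOT 1 AND 1) XOR (1 IMPLIES NOT 1))) -> 1
  row 31 [11111]: (1 XOR ((NOT 1 AND 1) XOR (1 IMPLIES NOT 1))) -> 1
Full result column, 4 rows per line (a,b,c fixed per line; d,e runs 00..11 left to right):
  rows 0-3 [a,b,c=000]: 1100  = hex C
  rows 4-7 [a,b,c=001]: 1111  = hex F
  rows 8-11 [a,b,c=010]: 1100  = hex C
  rows 12-15 [a,b,c=011]: 1111  = hex F
  rows 16-19 [a,b,c=100]: 0011  = hex 3
  rows 20-23 [a,b,c=101]: 0000  = hex 0
  rows 24-27 [a,b,c=110]: 1100  = hex C
  rows 28-31 [a,b,c=111]: 1111  = hex F
Output column (row 0 .. row 31) = 11001111110011110011000011001111
Output column grouped in 4s = 1100 1111 1100 1111 0011 0000 1100 1111 = 0xCFCF30CF
Convert to decimal digit by digit (value = value*16 + digit):
  C -> 12
  12*16 + 15 (F) = 207
  207*16 + 12 (C) = 3324
  3324*16 + 15 (F) = 53199
  53199*16 + 3 = 851187
  851187*16 + 0 = 13618992
  13618992*16 + 12 (C) = 217903884
  217903884*16 + 15 (F) = 3486462159
Decimal = 3486462159

3486462159


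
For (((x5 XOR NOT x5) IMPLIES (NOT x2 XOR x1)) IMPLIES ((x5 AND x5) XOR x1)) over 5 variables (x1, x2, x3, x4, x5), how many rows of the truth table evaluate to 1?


Formula: (((x5 XOR NOT x5) IMPLIES (NOT x2 XOR x1)) IMPLIES ((x5 AND x5) XOR x1)) over 5 vars (32 rows)
Evaluate each row (x1, x2, x3, x4, x5 as bits, MSB first):
  row 0 [00000]: (((0 XOR NOT 0) IMPLIES (NOT 0 XOR 0)) IMPLIES ((0 AND 0) XOR 0)) -> 0
  row 1 [00001]: (((1 XOR NOT 1) IMPLIES (NOT 0 XOR 0)) IMPLIES ((1 AND 1) XOR 0)) -> 1
  row 2 [00010]: (((0 XOR NOT 0) IMPLIES (NOT 0 XOR 0)) IMPLIES ((0 AND 0) XOR 0)) -> 0
  row 3 [00011]: (((1 XOR NOT 1) IMPLIES (NOT 0 XOR 0)) IMPLIES ((1 AND 1) XOR 0)) -> 1
  row 4 [00100]: (((0 XOR NOT 0) IMPLIES (NOT 0 XOR 0)) IMPLIES ((0 AND 0) XOR 0)) -> 0
  row 5 [00101]: (((1 XOR NOT 1) IMPLIES (NOT 0 XOR 0)) IMPLIES ((1 AND 1) XOR 0)) -> 1
  row 6 [00110]: (((0 XOR NOT 0) IMPLIES (NOT 0 XOR 0)) IMPLIES ((0 AND 0) XOR 0)) -> 0
  row 7 [00111]: (((1 XOR NOT 1) IMPLIES (NOT 0 XOR 0)) IMPLIES ((1 AND 1) XOR 0)) -> 1
  row 8 [01000]: (((0 XOR NOT 0) IMPLIES (NOT 1 XOR 0)) IMPLIES ((0 AND 0) XOR 0)) -> 1
  row 9 [01001]: (((1 XOR NOT 1) IMPLIES (NOT 1 XOR 0)) IMPLIES ((1 AND 1) XOR 0)) -> 1
  row 10 [01010]: (((0 XOR NOT 0) IMPLIES (NOT 1 XOR 0)) IMPLIES ((0 AND 0) XOR 0)) -> 1
  row 11 [01011]: (((1 XOR NOT 1) IMPLIES (NOT 1 XOR 0)) IMPLIES ((1 AND 1) XOR 0)) -> 1
  row 12 [01100]: (((0 XOR NOT 0) IMPLIES (NOT 1 XOR 0)) IMPLIES ((0 AND 0) XOR 0)) -> 1
  row 13 [01101]: (((1 XOR NOT 1) IMPLIES (NOT 1 XOR 0)) IMPLIES ((1 AND 1) XOR 0)) -> 1
  row 14 [01110]: (((0 XOR NOT 0) IMPLIES (NOT 1 XOR 0)) IMPLIES ((0 AND 0) XOR 0)) -> 1
  row 15 [01111]: (((1 XOR NOT 1) IMPLIES (NOT 1 XOR 0)) IMPLIES ((1 AND 1) XOR 0)) -> 1
  row 16 [10000]: (((0 XOR NOT 0) IMPLIES (NOT 0 XOR 1)) IMPLIES ((0 AND 0) XOR 1)) -> 1
  row 17 [10001]: (((1 XOR NOT 1) IMPLIES (NOT 0 XOR 1)) IMPLIES ((1 AND 1) XOR 1)) -> 1
  row 18 [10010]: (((0 XOR NOT 0) IMPLIES (NOT 0 XOR 1)) IMPLIES ((0 AND 0) XOR 1)) -> 1
  row 19 [10011]: (((1 XOR NOT 1) IMPLIES (NOT 0 XOR 1)) IMPLIES ((1 AND 1) XOR 1)) -> 1
  row 20 [10100]: (((0 XOR NOT 0) IMPLIES (NOT 0 XOR 1)) IMPLIES ((0 AND 0) XOR 1)) -> 1
  row 21 [10101]: (((1 XOR NOT 1) IMPLIES (NOT 0 XOR 1)) IMPLIES ((1 AND 1) XOR 1)) -> 1
  row 22 [10110]: (((0 XOR NOT 0) IMPLIES (NOT 0 XOR 1)) IMPLIES ((0 AND 0) XOR 1)) -> 1
  row 23 [10111]: (((1 XOR NOT 1) IMPLIES (NOT 0 XOR 1)) IMPLIES ((1 AND 1) XOR 1)) -> 1
  row 24 [11000]: (((0 XOR NOT 0) IMPLIES (NOT 1 XOR 1)) IMPLIES ((0 AND 0) XOR 1)) -> 1
  row 25 [11001]: (((1 XOR NOT 1) IMPLIES (NOT 1 XOR 1)) IMPLIES ((1 AND 1) XOR 1)) -> 0
  row 26 [11010]: (((0 XOR NOT 0) IMPLIES (NOT 1 XOR 1)) IMPLIES ((0 AND 0) XOR 1)) -> 1
  row 27 [11011]: (((1 XOR NOT 1) IMPLIES (NOT 1 XOR 1)) IMPLIES ((1 AND 1) XOR 1)) -> 0
  row 28 [11100]: (((0 XOR NOT 0) IMPLIES (NOT 1 XOR 1)) IMPLIES ((0 AND 0) XOR 1)) -> 1
  row 29 [11101]: (((1 XOR NOT 1) IMPLIES (NOT 1 XOR 1)) IMPLIES ((1 AND 1) XOR 1)) -> 0
  row 30 [11110]: (((0 XOR NOT 0) IMPLIES (NOT 1 XOR 1)) IMPLIES ((0 AND 0) XOR 1)) -> 1
  row 31 [11111]: (((1 XOR NOT 1) IMPLIES (NOT 1 XOR 1)) IMPLIES ((1 AND 1) XOR 1)) -> 0
Full result column, 8 rows per line (x1,x2 fixed per line; x3,x4,x5 runs 000..111 left to right):
  rows 0-7 [x1,x2=00]: 01010101  (ones: 4)
  rows 8-15 [x1,x2=01]: 11111111  (ones: 8)
  rows 16-23 [x1,x2=10]: 11111111  (ones: 8)
  rows 24-31 [x1,x2=11]: 10101010  (ones: 4)
Count of 1-rows = 4+8+8+4 = 24

24


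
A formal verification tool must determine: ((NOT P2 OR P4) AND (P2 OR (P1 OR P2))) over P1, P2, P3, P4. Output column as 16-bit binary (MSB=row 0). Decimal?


Formula: ((NOT P2 OR P4) AND (P2 OR (P1 OR P2))) over P1, P2, P3, P4 (16 rows)
Evaluate each row (bits = P1,P2,P3,P4, MSB first):
  row 0 [0000]: ((NOT 0 OR 0) AND (0 OR (0 OR 0))) -> 0
  row 1 [0001]: ((NOT 0 OR 1) AND (0 OR (0 OR 0))) -> 0
  row 2 [0010]: ((NOT 0 OR 0) AND (0 OR (0 OR 0))) -> 0
  row 3 [0011]: ((NOT 0 OR 1) AND (0 OR (0 OR 0))) -> 0
  row 4 [0100]: ((NOT 1 OR 0) AND (1 OR (0 OR 1))) -> 0
  row 5 [0101]: ((NOT 1 OR 1) AND (1 OR (0 OR 1))) -> 1
  row 6 [0110]: ((NOT 1 OR 0) AND (1 OR (0 OR 1))) -> 0
  row 7 [0111]: ((NOT 1 OR 1) AND (1 OR (0 OR 1))) -> 1
  row 8 [1000]: ((NOT 0 OR 0) AND (0 OR (1 OR 0))) -> 1
  row 9 [1001]: ((NOT 0 OR 1) AND (0 OR (1 OR 0))) -> 1
  row 10 [1010]: ((NOT 0 OR 0) AND (0 OR (1 OR 0))) -> 1
  row 11 [1011]: ((NOT 0 OR 1) AND (0 OR (1 OR 0))) -> 1
  row 12 [1100]: ((NOT 1 OR 0) AND (1 OR (1 OR 1))) -> 0
  row 13 [1101]: ((NOT 1 OR 1) AND (1 OR (1 OR 1))) -> 1
  row 14 [1110]: ((NOT 1 OR 0) AND (1 OR (1 OR 1))) -> 0
  row 15 [1111]: ((NOT 1 OR 1) AND (1 OR (1 OR 1))) -> 1
Full result column, 4 rows per line (P1,P2 fixed per line; P3,P4 runs 00..11 left to right):
  rows 0-3 [P1,P2=00]: 0000  = hex 0
  rows 4-7 [P1,P2=01]: 0101  = hex 5
  rows 8-11 [P1,P2=10]: 1111  = hex F
  rows 12-15 [P1,P2=11]: 0101  = hex 5
Output column (row 0 .. row 15) = 0000010111110101
Output column grouped in 4s = 0000 0101 1111 0101 = 0x05F5
Convert to decimal digit by digit (value = value*16 + digit):
  0 -> 0
  0*16 + 5 = 5
  5*16 + 15 (F) = 95
  95*16 + 5 = 1525
Decimal = 1525

1525


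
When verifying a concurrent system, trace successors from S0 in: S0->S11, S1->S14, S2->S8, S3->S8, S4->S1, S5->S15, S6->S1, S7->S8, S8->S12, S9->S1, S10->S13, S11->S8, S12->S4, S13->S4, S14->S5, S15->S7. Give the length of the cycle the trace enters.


Trace from S0 until a state repeats:
  S0 -> S11 -> S8 -> S12 -> S4 -> S1 -> S14 -> S5 -> S15 -> S7 -> S8
S8 first seen at step 2, revisited at step 10.
Cycle length = 10 - 2 = 8

8


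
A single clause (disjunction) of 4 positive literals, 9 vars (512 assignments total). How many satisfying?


Step 1: Total=2^9=512
Step 2: Unsat when all 4 false: 2^5=32
Step 3: Sat=512-32=480

480


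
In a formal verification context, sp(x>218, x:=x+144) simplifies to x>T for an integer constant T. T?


Formula: sp(P, x:=E) = exists old_x. (x = E[old_x/x]) AND P[old_x/x] (old_x is the value of x before the assignment; eliminate old_x by solving x = E[old_x/x] for old_x)
Step 1: Precondition P: x>218, i.e. old_x > 218
Step 2: Assignment gives x = old_x + 144, so old_x = x - 144
Step 3: Substitute into P: x - 144 > 218
Step 4: Simplify: x > 218+144 = 362

362


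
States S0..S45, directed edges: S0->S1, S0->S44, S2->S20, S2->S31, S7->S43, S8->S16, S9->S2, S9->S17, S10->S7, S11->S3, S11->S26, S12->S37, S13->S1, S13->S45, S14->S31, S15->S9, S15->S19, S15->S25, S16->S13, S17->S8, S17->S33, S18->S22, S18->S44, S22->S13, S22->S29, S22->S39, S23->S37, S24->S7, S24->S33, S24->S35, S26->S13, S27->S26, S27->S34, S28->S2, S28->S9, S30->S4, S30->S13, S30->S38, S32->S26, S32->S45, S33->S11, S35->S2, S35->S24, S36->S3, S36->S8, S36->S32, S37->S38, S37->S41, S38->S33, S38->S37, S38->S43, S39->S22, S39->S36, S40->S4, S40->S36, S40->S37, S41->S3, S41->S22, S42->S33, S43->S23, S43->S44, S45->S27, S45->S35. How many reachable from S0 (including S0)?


BFS from S0:
  layer 0: {S0}
  layer 1: {S1, S44}
Reachable set: {S0, S1, S44}
Count = 3

3


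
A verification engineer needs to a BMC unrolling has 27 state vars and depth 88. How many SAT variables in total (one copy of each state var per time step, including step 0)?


BMC unrolls to depth k, creating one copy of each state var for steps 0..k.
Step count = 88 + 1 = 89 (steps 0 through 88)
Vars per step = 27
Total = 27 * 89 = 2403

2403


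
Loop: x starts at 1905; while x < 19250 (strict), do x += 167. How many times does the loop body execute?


Step 1: x goes from 1905 toward 19250 by 167; the body runs while x<19250, so iterations = ceil((bound-start)/step)
Step 2: Distance=17345
Step 3: ceil(17345/167)=104

104


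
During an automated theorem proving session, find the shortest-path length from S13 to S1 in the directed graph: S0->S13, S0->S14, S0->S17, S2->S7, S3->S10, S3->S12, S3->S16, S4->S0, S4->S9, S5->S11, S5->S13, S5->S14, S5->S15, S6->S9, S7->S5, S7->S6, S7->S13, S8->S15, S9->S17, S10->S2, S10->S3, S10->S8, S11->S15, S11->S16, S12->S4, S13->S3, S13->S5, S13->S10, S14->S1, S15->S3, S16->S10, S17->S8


BFS layer-by-layer from S13:
  dist 0: {S13}
  dist 1: {S3, S5, S10}
  dist 2: {S2, S8, S11, S12, S14, S15, S16}
  dist 3: {S1, S4, S7}
  -> S1 reached at distance 3
Shortest path length = 3

3


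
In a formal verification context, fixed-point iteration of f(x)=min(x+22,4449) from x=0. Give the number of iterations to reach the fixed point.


Step 1: x=0, cap=4449, increment=22
Step 2: x grows by 22 each step until capped at 4449; fixed point is x=4449
Step 3: iterations = ceil(4449/22) = 203

203


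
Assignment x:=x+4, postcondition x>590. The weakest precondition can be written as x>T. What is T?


Formula: wp(x:=E, P) = P[E/x] (substitute E for x in postcondition)
Step 1: Postcondition: x>590
Step 2: Substitute x+4 for x: x+4>590
Step 3: Solve for x: x > 590-4 = 586

586


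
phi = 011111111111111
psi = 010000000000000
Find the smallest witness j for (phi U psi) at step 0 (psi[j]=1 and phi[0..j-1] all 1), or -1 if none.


(phi U psi) at 0: need smallest j with psi[j]=1 and phi[i]=1 for all i in [0,j).
Scan from step 0:
  step 0: phi=0 -> phi-prefix broken from here
  step 1: psi=1 but phi already failed -> not a witness
  end of trace: no witness -> -1
Witness step = -1

-1


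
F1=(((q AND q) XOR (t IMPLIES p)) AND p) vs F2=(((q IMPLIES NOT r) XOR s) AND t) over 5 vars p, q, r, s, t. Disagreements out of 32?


F1 = (((q AND q) XOR (t IMPLIES p)) AND p)
F2 = (((q IMPLIES NOT r) XOR s) AND t)
Evaluate both on each of 32 rows (bits = p,q,r,s,t):
  row 0 [00000]: F1=0 F2=0 -> 0
  row 1 [00001]: F1=0 F2=1 (differ) -> 1
  row 2 [00010]: F1=0 F2=0 -> 0
  row 3 [00011]: F1=0 F2=0 -> 0
  row 4 [00100]: F1=0 F2=0 -> 0
  row 5 [00101]: F1=0 F2=1 (differ) -> 1
  row 6 [00110]: F1=0 F2=0 -> 0
  row 7 [00111]: F1=0 F2=0 -> 0
  row 8 [01000]: F1=0 F2=0 -> 0
  row 9 [01001]: F1=0 F2=1 (differ) -> 1
  row 10 [01010]: F1=0 F2=0 -> 0
  row 11 [01011]: F1=0 F2=0 -> 0
  row 12 [01100]: F1=0 F2=0 -> 0
  row 13 [01101]: F1=0 F2=0 -> 0
  row 14 [01110]: F1=0 F2=0 -> 0
  row 15 [01111]: F1=0 F2=1 (differ) -> 1
  row 16 [10000]: F1=1 F2=0 (differ) -> 1
  row 17 [10001]: F1=1 F2=1 -> 0
  row 18 [10010]: F1=1 F2=0 (differ) -> 1
  row 19 [10011]: F1=1 F2=0 (differ) -> 1
  row 20 [10100]: F1=1 F2=0 (differ) -> 1
  row 21 [10101]: F1=1 F2=1 -> 0
  row 22 [10110]: F1=1 F2=0 (differ) -> 1
  row 23 [10111]: F1=1 F2=0 (differ) -> 1
  row 24 [11000]: F1=0 F2=0 -> 0
  row 25 [11001]: F1=0 F2=1 (differ) -> 1
  row 26 [11010]: F1=0 F2=0 -> 0
  row 27 [11011]: F1=0 F2=0 -> 0
  row 28 [11100]: F1=0 F2=0 -> 0
  row 29 [11101]: F1=0 F2=0 -> 0
  row 30 [11110]: F1=0 F2=0 -> 0
  row 31 [11111]: F1=0 F2=1 (differ) -> 1
Full result column, 8 rows per line (p,q fixed per line; r,s,t runs 000..111 left to right):
  rows 0-7 [p,q=00]: 01000100  (ones: 2)
  rows 8-15 [p,q=01]: 01000001  (ones: 2)
  rows 16-23 [p,q=10]: 10111011  (ones: 6)
  rows 24-31 [p,q=11]: 01000001  (ones: 2)
Disagreements = 2+2+6+2 = 12

12


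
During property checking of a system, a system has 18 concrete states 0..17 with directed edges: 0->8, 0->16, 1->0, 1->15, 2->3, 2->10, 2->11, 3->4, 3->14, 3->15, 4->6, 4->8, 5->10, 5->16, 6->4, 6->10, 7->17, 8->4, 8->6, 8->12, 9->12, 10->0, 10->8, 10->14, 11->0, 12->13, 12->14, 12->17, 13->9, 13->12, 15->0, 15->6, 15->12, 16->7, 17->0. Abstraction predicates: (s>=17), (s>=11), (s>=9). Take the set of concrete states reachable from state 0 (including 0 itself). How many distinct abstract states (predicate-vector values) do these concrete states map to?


BFS from 0:
Concrete reachable: {0, 4, 6, 7, 8, 9, 10, 12, 13, 14, 16, 17}
Abstract via predicates (s>=17), (s>=11), (s>=9):
  (0,0,0) <- {0, 4, 6, 7, 8}
  (0,0,1) <- {9, 10}
  (0,1,1) <- {12, 13, 14, 16}
  (1,1,1) <- {17}
Distinct abstract states = 4

4


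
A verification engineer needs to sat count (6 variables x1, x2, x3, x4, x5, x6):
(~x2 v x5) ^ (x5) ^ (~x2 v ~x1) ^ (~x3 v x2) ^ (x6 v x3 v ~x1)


CNF with 5 clauses over 6 vars (64 assignments).
An assignment satisfies CNF iff every clause has >=1 true literal.
Check each row (bits = x1,x2,x3,x4,x5,x6; clause T/F shown):
  row 0 [000000]: clauses=TFTTT -> 0
  row 1 [000001]: clauses=TFTTT -> 0
  row 2 [000010]: clauses=TTTTT -> 1
  row 3 [000011]: clauses=TTTTT -> 1
  row 4 [000100]: clauses=TFTTT -> 0
  (every remaining row is evaluated the same way; all 64 results are listed next)
Full result column, 8 rows per line (x1,x2,x3 fixed per line; x4,x5,x6 runs 000..111 left to right):
  rows 0-7 [x1,x2,x3=000]: 00110011  (ones: 4)
  rows 8-15 [x1,x2,x3=001]: 00000000  (ones: 0)
  rows 16-23 [x1,x2,x3=010]: 00110011  (ones: 4)
  rows 24-31 [x1,x2,x3=011]: 00110011  (ones: 4)
  rows 32-39 [x1,x2,x3=100]: 00010001  (ones: 2)
  rows 40-47 [x1,x2,x3=101]: 00000000  (ones: 0)
  rows 48-55 [x1,x2,x3=110]: 00000000  (ones: 0)
  rows 56-63 [x1,x2,x3=111]: 00000000  (ones: 0)
Satisfying assignments = 4+0+4+4+2+0+0+0 = 14

14
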